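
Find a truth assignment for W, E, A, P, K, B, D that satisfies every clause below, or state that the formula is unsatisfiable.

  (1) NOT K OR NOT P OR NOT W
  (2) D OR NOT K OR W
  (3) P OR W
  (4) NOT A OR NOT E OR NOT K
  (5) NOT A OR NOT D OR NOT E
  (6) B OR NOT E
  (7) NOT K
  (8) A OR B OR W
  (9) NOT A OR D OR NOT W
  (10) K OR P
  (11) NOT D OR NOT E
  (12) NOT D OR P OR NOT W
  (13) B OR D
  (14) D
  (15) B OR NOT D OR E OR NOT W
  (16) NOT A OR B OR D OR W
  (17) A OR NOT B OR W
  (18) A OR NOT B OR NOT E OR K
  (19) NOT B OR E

W=F, E=F, A=T, P=T, K=F, B=F, D=T

Unit clause (NOT K) forces K = False.
In (K OR P) only P is left, so P = True.
Unit clause (D) forces D = True.
In (NOT D OR NOT E) only NOT E is left, so E = False.
In (NOT B OR E) only NOT B is left, so B = False.
In (B OR NOT D OR E OR NOT W) only NOT W is left, so W = False.
In (A OR B OR W) only A is left, so A = True.
All clauses satisfied.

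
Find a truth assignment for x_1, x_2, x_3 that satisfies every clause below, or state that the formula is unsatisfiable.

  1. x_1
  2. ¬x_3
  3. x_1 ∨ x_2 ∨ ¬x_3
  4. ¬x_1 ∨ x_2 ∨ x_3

Unit clause (x_1) forces x_1 = True.
Unit clause (¬x_3) forces x_3 = False.
In (¬x_1 ∨ x_2 ∨ x_3) only x_2 is left, so x_2 = True.
All clauses satisfied.

x_1 = True, x_2 = True, x_3 = False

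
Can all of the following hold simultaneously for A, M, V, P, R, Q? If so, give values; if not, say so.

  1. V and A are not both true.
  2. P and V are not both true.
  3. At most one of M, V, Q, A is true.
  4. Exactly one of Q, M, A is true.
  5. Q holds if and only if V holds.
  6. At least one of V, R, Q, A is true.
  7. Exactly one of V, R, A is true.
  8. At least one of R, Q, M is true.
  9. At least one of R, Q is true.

A: False, M: True, V: False, P: True, R: True, Q: False

  (1) V=F, A=F — not both ✓
  (2) P=T, V=F — not both ✓
  (3) {M, V, Q, A}: 1 true — at most one ✓
  (4) {Q, M, A}: 1 true — exactly one ✓
  (5) Q=F, V=F — same ✓
  (6) {V, R, Q, A}: 1 true — at least one ✓
  (7) {V, R, A}: 1 true — exactly one ✓
  (8) {R, Q, M}: 2 true — at least one ✓
  (9) {R, Q}: 1 true — at least one ✓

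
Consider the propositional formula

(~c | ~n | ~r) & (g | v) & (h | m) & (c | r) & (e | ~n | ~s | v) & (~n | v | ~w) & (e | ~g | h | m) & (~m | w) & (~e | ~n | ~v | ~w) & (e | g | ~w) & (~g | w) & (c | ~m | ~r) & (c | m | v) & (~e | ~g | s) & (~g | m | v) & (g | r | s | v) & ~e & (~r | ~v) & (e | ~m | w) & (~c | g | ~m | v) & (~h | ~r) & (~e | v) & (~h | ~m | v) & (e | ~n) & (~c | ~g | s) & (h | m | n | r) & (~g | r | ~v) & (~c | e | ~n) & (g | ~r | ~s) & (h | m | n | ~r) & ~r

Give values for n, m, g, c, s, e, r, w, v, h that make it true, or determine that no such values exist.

Unit clause (~e) forces e = False.
In (e | ~n) only ~n is left, so n = False.
Unit clause (~r) forces r = False.
In (c | r) only c is left, so c = True.
Set m = True.
  then (~m | w) forces w = True.
  then (e | g | ~w) forces g = True.
  then (~c | ~g | s) forces s = True.
  then (~g | r | ~v) forces v = False.
  then (~h | ~m | v) forces h = False.
All clauses satisfied.

n = False; m = True; g = True; c = True; s = True; e = False; r = False; w = True; v = False; h = False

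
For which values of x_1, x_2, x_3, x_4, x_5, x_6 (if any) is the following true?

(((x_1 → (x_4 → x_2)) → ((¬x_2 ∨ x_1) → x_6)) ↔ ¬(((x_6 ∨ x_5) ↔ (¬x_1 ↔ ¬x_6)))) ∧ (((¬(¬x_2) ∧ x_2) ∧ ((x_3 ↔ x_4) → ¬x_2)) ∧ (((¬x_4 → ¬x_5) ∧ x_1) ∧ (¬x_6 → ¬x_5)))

x_1=T, x_2=T, x_3=T, x_4=F, x_5=F, x_6=F

  ((x_1 → (x_4 → x_2)) → ((¬x_2 ∨ x_1) → x_6)) ↔ ¬(((x_6 ∨ x_5) ↔ (¬x_1 ↔ ¬x_6))) = True
    (x_1 → (x_4 → x_2)) → ((¬x_2 ∨ x_1) → x_6) = False
      x_1 → (x_4 → x_2) = True
        x_4 → x_2 = True
      (¬x_2 ∨ x_1) → x_6 = False
        ¬x_2 ∨ x_1 = True
          ¬x_2 = False
    ¬(((x_6 ∨ x_5) ↔ (¬x_1 ↔ ¬x_6))) = False
      (x_6 ∨ x_5) ↔ (¬x_1 ↔ ¬x_6) = True
        x_6 ∨ x_5 = False
        ¬x_1 ↔ ¬x_6 = False
          ¬x_1 = False
          ¬x_6 = True
  ((¬(¬x_2) ∧ x_2) ∧ ((x_3 ↔ x_4) → ¬x_2)) ∧ (((¬x_4 → ¬x_5) ∧ x_1) ∧ (¬x_6 → ¬x_5)) = True
    (¬(¬x_2) ∧ x_2) ∧ ((x_3 ↔ x_4) → ¬x_2) = True
      ¬(¬x_2) ∧ x_2 = True
        ¬(¬x_2) = True
          ¬x_2 = False
      (x_3 ↔ x_4) → ¬x_2 = True
        x_3 ↔ x_4 = False
        ¬x_2 = False
    ((¬x_4 → ¬x_5) ∧ x_1) ∧ (¬x_6 → ¬x_5) = True
      (¬x_4 → ¬x_5) ∧ x_1 = True
        ¬x_4 → ¬x_5 = True
          ¬x_4 = True
          ¬x_5 = True
      ¬x_6 → ¬x_5 = True
        ¬x_6 = True
        ¬x_5 = True
Both conjuncts True, so the formula holds.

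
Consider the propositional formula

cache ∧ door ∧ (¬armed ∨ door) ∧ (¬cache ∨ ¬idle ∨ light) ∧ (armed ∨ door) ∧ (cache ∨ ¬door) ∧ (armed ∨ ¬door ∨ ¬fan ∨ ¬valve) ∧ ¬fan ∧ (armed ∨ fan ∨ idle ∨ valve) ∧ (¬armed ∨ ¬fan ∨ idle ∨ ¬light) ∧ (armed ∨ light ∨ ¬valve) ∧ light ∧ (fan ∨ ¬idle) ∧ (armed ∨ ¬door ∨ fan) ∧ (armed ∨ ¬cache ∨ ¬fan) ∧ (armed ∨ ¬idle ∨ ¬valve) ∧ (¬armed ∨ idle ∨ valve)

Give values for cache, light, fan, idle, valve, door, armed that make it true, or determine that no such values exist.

cache = True, light = True, fan = False, idle = False, valve = True, door = True, armed = True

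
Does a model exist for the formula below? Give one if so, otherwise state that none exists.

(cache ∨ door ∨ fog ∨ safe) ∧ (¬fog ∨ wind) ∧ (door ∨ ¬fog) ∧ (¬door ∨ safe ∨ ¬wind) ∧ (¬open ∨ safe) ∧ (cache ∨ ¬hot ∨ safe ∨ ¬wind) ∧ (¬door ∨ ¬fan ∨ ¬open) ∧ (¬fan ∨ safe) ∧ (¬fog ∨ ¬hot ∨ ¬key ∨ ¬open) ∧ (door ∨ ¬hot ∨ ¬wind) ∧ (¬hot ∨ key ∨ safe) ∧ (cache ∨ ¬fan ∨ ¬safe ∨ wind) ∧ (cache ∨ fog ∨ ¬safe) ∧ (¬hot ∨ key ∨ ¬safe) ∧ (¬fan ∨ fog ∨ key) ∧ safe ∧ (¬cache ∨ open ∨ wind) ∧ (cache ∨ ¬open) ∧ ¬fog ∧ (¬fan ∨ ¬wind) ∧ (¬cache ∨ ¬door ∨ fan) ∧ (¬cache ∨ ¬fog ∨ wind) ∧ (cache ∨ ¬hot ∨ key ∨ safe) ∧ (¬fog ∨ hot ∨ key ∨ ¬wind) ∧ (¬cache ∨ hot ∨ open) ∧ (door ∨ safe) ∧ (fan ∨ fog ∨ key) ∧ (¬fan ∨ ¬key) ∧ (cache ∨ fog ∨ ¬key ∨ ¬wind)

Unit clause (safe) forces safe = True.
Unit clause (¬fog) forces fog = False.
In (cache ∨ fog ∨ ¬safe) only cache is left, so cache = True.
Set wind = False.
  then (¬cache ∨ open ∨ wind) forces open = True.
Set fan = False.
  then (¬cache ∨ ¬door ∨ fan) forces door = False.
  then (fan ∨ fog ∨ key) forces key = True.
Set hot = False.
All clauses satisfied.

wind: False, safe: True, fan: False, key: True, open: True, fog: False, cache: True, hot: False, door: False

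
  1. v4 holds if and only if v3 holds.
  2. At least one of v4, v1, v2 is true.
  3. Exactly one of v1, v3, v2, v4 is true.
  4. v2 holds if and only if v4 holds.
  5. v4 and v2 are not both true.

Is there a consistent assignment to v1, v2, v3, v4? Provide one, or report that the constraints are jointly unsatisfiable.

v1 = True, v2 = False, v3 = False, v4 = False

  (1) v4=F, v3=F — same ✓
  (2) {v4, v1, v2}: 1 true — at least one ✓
  (3) {v1, v3, v2, v4}: 1 true — exactly one ✓
  (4) v2=F, v4=F — same ✓
  (5) v4=F, v2=F — not both ✓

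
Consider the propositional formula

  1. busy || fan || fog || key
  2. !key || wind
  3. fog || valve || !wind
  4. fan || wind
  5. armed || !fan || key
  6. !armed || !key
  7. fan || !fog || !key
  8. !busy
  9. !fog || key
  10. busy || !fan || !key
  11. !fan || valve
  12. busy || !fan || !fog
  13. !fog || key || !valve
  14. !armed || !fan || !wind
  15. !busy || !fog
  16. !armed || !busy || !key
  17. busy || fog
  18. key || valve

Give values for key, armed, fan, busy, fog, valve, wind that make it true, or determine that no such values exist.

Unsatisfiable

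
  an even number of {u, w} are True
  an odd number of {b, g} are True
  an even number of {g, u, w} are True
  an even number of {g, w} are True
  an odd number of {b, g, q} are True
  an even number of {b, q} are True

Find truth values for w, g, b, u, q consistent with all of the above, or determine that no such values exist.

Adding constraints 1, 3, 5, 6 mod 2: every variable appears an even number of times on the left, so the left side is 0.
But the right sides sum to 1 (mod 2). 0 ≠ 1 — the system is inconsistent.

Unsatisfiable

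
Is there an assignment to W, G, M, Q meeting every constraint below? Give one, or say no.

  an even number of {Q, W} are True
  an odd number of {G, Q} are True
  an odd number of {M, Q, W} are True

W: False, G: True, M: True, Q: False

{Q, W}: 0 true → even ✓
{G, Q}: 1 true → odd ✓
{M, Q, W}: 1 true → odd ✓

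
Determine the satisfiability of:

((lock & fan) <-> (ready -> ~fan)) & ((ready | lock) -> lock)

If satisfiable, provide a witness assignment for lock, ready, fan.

lock: True, ready: False, fan: True

  (lock & fan) <-> (ready -> ~fan) = True
    lock & fan = True
    ready -> ~fan = True
      ~fan = False
  (ready | lock) -> lock = True
    ready | lock = True
Both conjuncts True, so the formula holds.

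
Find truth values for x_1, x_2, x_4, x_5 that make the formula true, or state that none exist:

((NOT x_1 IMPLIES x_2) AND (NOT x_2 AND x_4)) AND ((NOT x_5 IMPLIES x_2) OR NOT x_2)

x_1 = True, x_2 = False, x_4 = True, x_5 = False

  (NOT x_1 IMPLIES x_2) AND (NOT x_2 AND x_4) = True
    NOT x_1 IMPLIES x_2 = True
      NOT x_1 = False
    NOT x_2 AND x_4 = True
      NOT x_2 = True
  (NOT x_5 IMPLIES x_2) OR NOT x_2 = True
    NOT x_5 IMPLIES x_2 = False
      NOT x_5 = True
    NOT x_2 = True
Both conjuncts True, so the formula holds.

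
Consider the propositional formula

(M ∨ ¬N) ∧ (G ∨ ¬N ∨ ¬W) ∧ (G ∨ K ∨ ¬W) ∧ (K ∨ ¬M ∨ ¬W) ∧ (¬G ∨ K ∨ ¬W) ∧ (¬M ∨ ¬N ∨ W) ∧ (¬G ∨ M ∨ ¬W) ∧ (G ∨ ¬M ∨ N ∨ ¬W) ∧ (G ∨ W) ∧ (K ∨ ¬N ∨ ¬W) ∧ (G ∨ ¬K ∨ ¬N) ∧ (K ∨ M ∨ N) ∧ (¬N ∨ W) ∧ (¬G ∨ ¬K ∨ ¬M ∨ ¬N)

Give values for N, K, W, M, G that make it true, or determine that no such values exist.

N: False; K: True; W: False; M: False; G: True

Set N = False.
Set K = True.
Set W = False.
  then (G ∨ W) forces G = True.
Set M = False.
All clauses satisfied.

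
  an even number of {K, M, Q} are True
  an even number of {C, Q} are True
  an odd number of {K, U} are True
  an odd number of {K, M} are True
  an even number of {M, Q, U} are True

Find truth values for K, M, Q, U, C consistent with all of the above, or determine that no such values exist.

No satisfying assignment exists.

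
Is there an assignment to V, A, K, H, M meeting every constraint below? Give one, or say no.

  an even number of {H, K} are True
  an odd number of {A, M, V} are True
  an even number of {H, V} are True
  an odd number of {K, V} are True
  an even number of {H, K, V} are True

Unsatisfiable — no assignment works.

Adding constraints 1, 3, 4 mod 2: every variable appears an even number of times on the left, so the left side is 0.
But the right sides sum to 1 (mod 2). 0 ≠ 1 — the system is inconsistent.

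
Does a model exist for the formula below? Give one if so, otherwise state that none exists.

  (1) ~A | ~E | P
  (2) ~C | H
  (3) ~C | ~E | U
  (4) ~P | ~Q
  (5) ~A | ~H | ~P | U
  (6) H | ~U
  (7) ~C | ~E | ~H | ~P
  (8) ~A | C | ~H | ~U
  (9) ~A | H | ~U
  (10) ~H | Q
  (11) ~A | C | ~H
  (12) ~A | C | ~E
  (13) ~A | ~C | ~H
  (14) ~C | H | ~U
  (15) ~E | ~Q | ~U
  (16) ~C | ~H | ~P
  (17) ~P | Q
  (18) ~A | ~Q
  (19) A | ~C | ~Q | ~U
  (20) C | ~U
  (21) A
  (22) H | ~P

E: False; P: False; C: False; A: True; U: False; H: False; Q: False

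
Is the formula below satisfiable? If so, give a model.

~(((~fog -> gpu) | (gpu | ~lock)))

lock: True; gpu: False; fog: False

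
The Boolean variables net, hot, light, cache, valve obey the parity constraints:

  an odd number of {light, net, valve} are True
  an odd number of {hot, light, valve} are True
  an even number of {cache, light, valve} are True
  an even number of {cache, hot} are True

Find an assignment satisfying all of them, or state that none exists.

No satisfying assignment exists.

Adding constraints 2, 3, 4 mod 2: every variable appears an even number of times on the left, so the left side is 0.
But the right sides sum to 1 (mod 2). 0 ≠ 1 — the system is inconsistent.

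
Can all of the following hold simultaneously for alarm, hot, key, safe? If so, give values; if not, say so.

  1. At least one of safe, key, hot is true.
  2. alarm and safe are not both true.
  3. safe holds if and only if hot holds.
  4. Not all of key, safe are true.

alarm: False, hot: True, key: False, safe: True

  (1) {safe, key, hot}: 2 true — at least one ✓
  (2) alarm=F, safe=T — not both ✓
  (3) safe=T, hot=T — same ✓
  (4) {key, safe}: 1/2 true — not all ✓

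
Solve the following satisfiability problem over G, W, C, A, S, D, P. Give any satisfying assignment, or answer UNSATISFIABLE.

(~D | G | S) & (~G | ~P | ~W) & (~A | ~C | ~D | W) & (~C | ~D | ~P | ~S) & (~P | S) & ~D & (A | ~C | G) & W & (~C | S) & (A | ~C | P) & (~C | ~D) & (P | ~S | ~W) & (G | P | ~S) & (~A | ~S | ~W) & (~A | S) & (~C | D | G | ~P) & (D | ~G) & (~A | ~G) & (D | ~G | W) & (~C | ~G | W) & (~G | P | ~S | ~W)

G = False, W = True, C = False, A = False, S = False, D = False, P = False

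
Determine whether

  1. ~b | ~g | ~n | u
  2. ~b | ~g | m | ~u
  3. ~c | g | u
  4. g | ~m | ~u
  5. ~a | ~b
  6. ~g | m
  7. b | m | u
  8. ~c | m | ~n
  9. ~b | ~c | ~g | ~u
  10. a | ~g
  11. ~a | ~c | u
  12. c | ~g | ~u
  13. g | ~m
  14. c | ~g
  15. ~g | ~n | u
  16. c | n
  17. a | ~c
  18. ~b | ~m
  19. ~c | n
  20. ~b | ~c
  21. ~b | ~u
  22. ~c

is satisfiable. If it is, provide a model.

c = False, n = True, b = False, a = True, u = True, m = False, g = False

Unit clause (~c) forces c = False.
In (c | ~g) only ~g is left, so g = False.
In (c | n) only n is left, so n = True.
In (g | ~m) only ~m is left, so m = False.
Set b = False.
  then (b | m | u) forces u = True.
Set a = True.
All clauses satisfied.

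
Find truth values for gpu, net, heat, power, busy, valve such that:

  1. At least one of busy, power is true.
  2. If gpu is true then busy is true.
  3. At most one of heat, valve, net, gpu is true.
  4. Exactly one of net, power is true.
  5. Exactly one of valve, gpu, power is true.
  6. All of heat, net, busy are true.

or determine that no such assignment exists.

Case net = True:
  (3) with net=T forces heat = False.
  Constraint (6) is violated (heat=F) — contradiction.
Case net = False:
  Constraint (6) is violated (net=F) — contradiction.
Both cases fail — unsatisfiable.

UNSATISFIABLE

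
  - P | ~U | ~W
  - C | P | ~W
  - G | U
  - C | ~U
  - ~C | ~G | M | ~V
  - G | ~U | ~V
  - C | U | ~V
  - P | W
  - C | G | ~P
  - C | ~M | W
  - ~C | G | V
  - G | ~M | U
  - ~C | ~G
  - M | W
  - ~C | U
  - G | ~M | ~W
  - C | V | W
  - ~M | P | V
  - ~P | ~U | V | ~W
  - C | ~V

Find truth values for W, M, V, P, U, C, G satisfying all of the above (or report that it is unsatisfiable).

W=T, M=T, V=F, P=T, U=F, C=F, G=T

Set W = True.
Set M = True.
  then (G | ~M | ~W) forces G = True.
  then (~C | ~G) forces C = False.
  then (C | ~V) forces V = False.
  then (C | P | ~W) forces P = True.
  then (C | ~U) forces U = False.
All clauses satisfied.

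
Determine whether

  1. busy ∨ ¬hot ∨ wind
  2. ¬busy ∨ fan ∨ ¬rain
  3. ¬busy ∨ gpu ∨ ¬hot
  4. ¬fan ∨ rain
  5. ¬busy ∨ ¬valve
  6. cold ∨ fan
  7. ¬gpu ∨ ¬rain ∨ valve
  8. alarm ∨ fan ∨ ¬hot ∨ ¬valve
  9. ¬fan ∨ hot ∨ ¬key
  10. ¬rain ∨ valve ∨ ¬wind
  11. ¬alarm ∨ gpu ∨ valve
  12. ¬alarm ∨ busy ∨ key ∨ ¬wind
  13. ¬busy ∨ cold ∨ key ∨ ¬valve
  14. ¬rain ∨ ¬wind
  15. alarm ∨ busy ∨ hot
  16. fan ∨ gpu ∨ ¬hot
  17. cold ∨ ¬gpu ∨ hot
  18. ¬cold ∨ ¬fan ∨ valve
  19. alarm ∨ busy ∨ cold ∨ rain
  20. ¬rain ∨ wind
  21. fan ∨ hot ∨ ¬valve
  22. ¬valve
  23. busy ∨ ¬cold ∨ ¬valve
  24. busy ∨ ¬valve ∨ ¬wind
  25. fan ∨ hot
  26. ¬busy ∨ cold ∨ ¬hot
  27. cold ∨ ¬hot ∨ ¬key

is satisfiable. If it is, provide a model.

alarm=T, valve=F, fan=F, busy=T, rain=F, gpu=T, wind=T, key=T, cold=T, hot=T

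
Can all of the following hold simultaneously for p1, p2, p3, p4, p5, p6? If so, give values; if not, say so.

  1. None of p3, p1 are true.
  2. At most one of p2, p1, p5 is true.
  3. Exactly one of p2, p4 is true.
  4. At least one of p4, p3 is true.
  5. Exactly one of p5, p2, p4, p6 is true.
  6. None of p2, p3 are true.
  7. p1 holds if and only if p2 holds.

p1: False; p2: False; p3: False; p4: True; p5: False; p6: False

  (1) {p3, p1}: 0 true — none ✓
  (2) {p2, p1, p5}: 0 true — at most one ✓
  (3) {p2, p4}: 1 true — exactly one ✓
  (4) {p4, p3}: 1 true — at least one ✓
  (5) {p5, p2, p4, p6}: 1 true — exactly one ✓
  (6) {p2, p3}: 0 true — none ✓
  (7) p1=F, p2=F — same ✓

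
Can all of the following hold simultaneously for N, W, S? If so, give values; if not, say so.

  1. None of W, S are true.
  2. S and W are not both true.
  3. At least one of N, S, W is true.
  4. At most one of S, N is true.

N = True; W = False; S = False

  (1) {W, S}: 0 true — none ✓
  (2) S=F, W=F — not both ✓
  (3) {N, S, W}: 1 true — at least one ✓
  (4) {S, N}: 1 true — at most one ✓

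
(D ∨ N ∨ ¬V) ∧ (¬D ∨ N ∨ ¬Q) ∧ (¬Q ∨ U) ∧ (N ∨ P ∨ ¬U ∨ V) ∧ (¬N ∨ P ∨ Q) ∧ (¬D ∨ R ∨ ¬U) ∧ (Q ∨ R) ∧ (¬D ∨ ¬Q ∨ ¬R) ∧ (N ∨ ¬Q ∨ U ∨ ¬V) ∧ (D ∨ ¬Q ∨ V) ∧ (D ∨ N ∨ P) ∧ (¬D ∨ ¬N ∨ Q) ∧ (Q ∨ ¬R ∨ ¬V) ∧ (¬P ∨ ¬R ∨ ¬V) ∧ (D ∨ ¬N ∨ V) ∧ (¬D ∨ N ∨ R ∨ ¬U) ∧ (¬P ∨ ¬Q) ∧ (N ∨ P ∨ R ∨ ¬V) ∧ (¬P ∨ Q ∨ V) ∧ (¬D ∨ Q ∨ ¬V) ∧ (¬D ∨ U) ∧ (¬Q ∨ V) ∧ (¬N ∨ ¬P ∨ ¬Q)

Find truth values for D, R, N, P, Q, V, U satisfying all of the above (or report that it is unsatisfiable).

Set D = False.
Set R = True.
Try N = False:
  (D ∨ N ∨ ¬V) forces V = False.
  (D ∨ ¬Q ∨ V) forces Q = False.
  (D ∨ N ∨ P) forces P = True.
  clause (¬P ∨ Q ∨ V) is falsified — backtrack.
So N = True.
  then (D ∨ ¬N ∨ V) forces V = True.
  then (Q ∨ ¬R ∨ ¬V) forces Q = True.
  then (¬P ∨ ¬R ∨ ¬V) forces P = False.
  then (¬Q ∨ U) forces U = True.
All clauses satisfied.

D=F, R=T, N=T, P=F, Q=T, V=T, U=T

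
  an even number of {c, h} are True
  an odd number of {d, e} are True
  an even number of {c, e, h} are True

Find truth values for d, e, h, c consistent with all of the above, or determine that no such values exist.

d=T, e=F, h=T, c=T

{c, h}: 2 true → even ✓
{d, e}: 1 true → odd ✓
{c, e, h}: 2 true → even ✓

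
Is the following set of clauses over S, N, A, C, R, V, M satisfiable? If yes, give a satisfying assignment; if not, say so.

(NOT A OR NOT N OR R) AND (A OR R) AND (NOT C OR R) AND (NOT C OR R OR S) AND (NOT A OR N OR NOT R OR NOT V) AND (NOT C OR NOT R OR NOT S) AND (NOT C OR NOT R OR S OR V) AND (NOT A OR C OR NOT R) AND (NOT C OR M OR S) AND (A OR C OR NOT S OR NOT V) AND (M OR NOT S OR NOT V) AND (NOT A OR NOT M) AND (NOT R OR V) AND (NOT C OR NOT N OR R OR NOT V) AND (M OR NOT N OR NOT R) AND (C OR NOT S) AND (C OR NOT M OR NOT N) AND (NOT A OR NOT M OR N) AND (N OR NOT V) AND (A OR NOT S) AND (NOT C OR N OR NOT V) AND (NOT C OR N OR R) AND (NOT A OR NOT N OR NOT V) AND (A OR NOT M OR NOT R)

S=F; N=F; A=T; C=F; R=F; V=F; M=F

Set S = False.
Set N = False.
  then (N OR NOT V) forces V = False.
  then (NOT R OR V) forces R = False.
  then (NOT C OR N OR R) forces C = False.
  then (A OR R) forces A = True.
  then (NOT A OR NOT M) forces M = False.
All clauses satisfied.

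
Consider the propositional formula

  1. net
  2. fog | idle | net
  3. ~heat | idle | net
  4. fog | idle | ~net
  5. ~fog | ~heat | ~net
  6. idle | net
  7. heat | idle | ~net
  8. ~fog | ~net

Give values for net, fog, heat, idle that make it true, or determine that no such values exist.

net = True, fog = False, heat = False, idle = True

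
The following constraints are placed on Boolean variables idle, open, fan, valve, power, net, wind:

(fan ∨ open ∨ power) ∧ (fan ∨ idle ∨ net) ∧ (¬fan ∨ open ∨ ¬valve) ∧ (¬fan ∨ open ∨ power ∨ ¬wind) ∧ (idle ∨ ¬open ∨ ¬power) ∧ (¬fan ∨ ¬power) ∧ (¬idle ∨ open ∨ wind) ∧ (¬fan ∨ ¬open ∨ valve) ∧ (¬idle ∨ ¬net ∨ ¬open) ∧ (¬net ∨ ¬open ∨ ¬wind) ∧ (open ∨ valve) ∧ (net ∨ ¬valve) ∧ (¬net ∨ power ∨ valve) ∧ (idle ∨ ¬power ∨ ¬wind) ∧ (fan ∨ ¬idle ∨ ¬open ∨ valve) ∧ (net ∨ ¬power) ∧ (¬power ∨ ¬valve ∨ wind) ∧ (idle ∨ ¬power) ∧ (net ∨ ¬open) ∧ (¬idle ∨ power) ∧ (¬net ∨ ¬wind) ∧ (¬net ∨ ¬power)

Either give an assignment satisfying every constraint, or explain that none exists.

idle = False; open = True; fan = False; valve = True; power = False; net = True; wind = False

Try idle = True:
  (¬idle ∨ power) forces power = True.
  (¬fan ∨ ¬power) forces fan = False.
  (net ∨ ¬power) forces net = True.
  clause (¬net ∨ ¬power) is falsified — backtrack.
So idle = False.
  then (idle ∨ ¬power) forces power = False.
Try open = False:
  (fan ∨ open ∨ power) forces fan = True.
  (¬fan ∨ open ∨ ¬valve) forces valve = False.
  clause (open ∨ valve) is falsified — backtrack.
So open = True.
  then (net ∨ ¬open) forces net = True.
  then (¬net ∨ ¬wind) forces wind = False.
  then (¬net ∨ power ∨ valve) forces valve = True.
Set fan = False.
All clauses satisfied.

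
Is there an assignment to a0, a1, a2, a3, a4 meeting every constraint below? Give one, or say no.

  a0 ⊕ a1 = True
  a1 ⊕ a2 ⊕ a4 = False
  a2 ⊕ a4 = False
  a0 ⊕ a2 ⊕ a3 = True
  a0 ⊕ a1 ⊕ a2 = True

a0 = True, a1 = False, a2 = False, a3 = False, a4 = False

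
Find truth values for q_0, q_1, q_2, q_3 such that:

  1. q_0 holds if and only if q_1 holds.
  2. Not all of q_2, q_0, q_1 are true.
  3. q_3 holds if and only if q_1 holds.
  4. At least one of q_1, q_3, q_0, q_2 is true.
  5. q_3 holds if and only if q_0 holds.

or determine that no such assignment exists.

q_0 = False; q_1 = False; q_2 = True; q_3 = False

  (1) q_0=F, q_1=F — same ✓
  (2) {q_2, q_0, q_1}: 1/3 true — not all ✓
  (3) q_3=F, q_1=F — same ✓
  (4) {q_1, q_3, q_0, q_2}: 1 true — at least one ✓
  (5) q_3=F, q_0=F — same ✓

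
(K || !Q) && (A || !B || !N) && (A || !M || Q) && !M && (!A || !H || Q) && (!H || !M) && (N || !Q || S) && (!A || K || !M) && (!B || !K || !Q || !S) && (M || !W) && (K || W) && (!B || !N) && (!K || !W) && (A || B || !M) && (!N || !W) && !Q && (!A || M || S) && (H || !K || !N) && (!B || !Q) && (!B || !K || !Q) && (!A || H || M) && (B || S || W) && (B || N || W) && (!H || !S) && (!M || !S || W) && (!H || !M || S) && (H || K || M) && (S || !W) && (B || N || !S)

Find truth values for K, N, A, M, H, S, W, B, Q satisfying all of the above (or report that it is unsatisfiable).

K=T; N=F; A=F; M=F; H=F; S=F; W=F; B=T; Q=F

Unit clause (!M) forces M = False.
In (M || !W) only !W is left, so W = False.
In (K || W) only K is left, so K = True.
Unit clause (!Q) forces Q = False.
Try N = True:
  (!B || !N) forces B = False.
  (H || !K || !N) forces H = True.
  (!A || !H || Q) forces A = False.
  (B || S || W) forces S = True.
  clause (!H || !S) is falsified — backtrack.
So N = False.
  then (B || N || W) forces B = True.
Set A = False.
Set H = False.
Set S = False.
All clauses satisfied.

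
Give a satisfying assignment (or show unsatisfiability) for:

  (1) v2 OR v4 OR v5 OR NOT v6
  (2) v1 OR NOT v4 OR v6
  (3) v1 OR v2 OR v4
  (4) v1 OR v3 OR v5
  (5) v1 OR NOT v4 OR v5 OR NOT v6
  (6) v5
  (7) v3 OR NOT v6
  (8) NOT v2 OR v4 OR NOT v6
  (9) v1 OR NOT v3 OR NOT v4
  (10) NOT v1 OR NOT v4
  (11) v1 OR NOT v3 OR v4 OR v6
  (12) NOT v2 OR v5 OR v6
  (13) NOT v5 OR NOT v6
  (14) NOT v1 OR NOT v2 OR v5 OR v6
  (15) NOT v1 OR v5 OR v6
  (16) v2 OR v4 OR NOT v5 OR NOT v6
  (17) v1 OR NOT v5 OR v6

v1=T, v2=T, v3=T, v4=F, v5=T, v6=F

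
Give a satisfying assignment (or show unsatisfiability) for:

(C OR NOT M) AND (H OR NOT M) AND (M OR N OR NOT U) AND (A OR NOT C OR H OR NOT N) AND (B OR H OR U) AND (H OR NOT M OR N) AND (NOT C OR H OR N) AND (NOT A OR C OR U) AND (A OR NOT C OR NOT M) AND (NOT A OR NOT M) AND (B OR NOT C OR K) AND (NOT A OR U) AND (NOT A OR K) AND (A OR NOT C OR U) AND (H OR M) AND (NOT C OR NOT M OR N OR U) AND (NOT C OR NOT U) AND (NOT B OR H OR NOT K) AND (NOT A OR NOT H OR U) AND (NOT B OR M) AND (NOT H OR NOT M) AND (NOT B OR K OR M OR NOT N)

A=F; C=F; U=F; K=F; B=F; M=F; H=T; N=F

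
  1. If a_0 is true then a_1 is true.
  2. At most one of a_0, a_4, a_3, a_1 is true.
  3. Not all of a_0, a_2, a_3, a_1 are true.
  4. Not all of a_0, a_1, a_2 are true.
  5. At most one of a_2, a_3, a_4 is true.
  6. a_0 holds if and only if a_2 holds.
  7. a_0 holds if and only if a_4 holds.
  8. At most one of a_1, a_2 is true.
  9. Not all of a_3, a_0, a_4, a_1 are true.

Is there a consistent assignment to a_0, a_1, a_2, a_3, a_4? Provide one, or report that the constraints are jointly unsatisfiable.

a_0: False; a_1: True; a_2: False; a_3: False; a_4: False

  (1) a_0=F ⇒ a_1: vacuous ✓
  (2) {a_0, a_4, a_3, a_1}: 1 true — at most one ✓
  (3) {a_0, a_2, a_3, a_1}: 1/4 true — not all ✓
  (4) {a_0, a_1, a_2}: 1/3 true — not all ✓
  (5) {a_2, a_3, a_4}: 0 true — at most one ✓
  (6) a_0=F, a_2=F — same ✓
  (7) a_0=F, a_4=F — same ✓
  (8) {a_1, a_2}: 1 true — at most one ✓
  (9) {a_3, a_0, a_4, a_1}: 1/4 true — not all ✓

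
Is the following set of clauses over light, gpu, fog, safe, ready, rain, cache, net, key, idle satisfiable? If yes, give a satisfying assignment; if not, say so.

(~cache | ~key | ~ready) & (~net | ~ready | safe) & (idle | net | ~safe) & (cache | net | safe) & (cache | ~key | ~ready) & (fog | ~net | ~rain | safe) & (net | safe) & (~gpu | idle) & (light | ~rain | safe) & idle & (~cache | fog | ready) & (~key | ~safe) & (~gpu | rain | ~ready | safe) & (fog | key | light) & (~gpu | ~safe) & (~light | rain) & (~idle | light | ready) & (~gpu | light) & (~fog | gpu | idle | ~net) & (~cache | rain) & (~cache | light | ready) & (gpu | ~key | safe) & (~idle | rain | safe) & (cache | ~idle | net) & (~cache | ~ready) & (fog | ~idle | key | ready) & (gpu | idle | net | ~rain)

Unit clause (idle) forces idle = True.
Set light = True.
  then (~light | rain) forces rain = True.
Set gpu = False.
Set fog = True.
Set safe = True.
  then (~key | ~safe) forces key = False.
Set ready = False.
Set cache = True.
Set net = False.
All clauses satisfied.

light = True, gpu = False, fog = True, safe = True, ready = False, rain = True, cache = True, net = False, key = False, idle = True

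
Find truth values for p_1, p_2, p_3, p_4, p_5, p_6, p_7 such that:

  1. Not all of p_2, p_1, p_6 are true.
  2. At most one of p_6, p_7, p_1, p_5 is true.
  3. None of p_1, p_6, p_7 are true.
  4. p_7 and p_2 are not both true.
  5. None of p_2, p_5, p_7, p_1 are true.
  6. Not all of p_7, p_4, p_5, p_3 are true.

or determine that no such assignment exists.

p_1=F; p_2=F; p_3=F; p_4=T; p_5=F; p_6=F; p_7=F

  (1) {p_2, p_1, p_6}: 0/3 true — not all ✓
  (2) {p_6, p_7, p_1, p_5}: 0 true — at most one ✓
  (3) {p_1, p_6, p_7}: 0 true — none ✓
  (4) p_7=F, p_2=F — not both ✓
  (5) {p_2, p_5, p_7, p_1}: 0 true — none ✓
  (6) {p_7, p_4, p_5, p_3}: 1/4 true — not all ✓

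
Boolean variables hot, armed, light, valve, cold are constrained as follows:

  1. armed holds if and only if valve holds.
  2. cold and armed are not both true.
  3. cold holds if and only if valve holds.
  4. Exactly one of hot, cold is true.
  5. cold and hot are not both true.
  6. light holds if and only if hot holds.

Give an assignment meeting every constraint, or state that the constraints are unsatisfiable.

hot=T, armed=F, light=T, valve=F, cold=F

  (1) armed=F, valve=F — same ✓
  (2) cold=F, armed=F — not both ✓
  (3) cold=F, valve=F — same ✓
  (4) {hot, cold}: 1 true — exactly one ✓
  (5) cold=F, hot=T — not both ✓
  (6) light=T, hot=T — same ✓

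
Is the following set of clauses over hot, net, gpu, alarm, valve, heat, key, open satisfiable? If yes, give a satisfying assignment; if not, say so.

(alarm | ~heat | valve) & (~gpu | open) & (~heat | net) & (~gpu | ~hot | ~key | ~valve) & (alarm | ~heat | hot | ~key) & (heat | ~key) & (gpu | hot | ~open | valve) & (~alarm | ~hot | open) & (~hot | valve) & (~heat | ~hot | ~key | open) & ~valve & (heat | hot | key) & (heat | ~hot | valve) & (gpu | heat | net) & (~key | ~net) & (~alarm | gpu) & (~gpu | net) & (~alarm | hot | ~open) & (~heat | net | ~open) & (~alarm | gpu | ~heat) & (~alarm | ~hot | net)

The formula is unsatisfiable.

Case alarm = True:
  (~valve) forces valve = False.
  (~hot | valve) forces hot = False.
  (~alarm | gpu) forces gpu = True.
  (~gpu | open) forces open = True.
  Clause (~alarm | hot | ~open) is falsified — contradiction.
Case alarm = False:
  (~valve) forces valve = False.
  (alarm | ~heat | valve) forces heat = False.
  (heat | ~key) forces key = False.
  (~hot | valve) forces hot = False.
  Clause (heat | hot | key) is falsified — contradiction.
Both cases fail, so the formula is unsatisfiable.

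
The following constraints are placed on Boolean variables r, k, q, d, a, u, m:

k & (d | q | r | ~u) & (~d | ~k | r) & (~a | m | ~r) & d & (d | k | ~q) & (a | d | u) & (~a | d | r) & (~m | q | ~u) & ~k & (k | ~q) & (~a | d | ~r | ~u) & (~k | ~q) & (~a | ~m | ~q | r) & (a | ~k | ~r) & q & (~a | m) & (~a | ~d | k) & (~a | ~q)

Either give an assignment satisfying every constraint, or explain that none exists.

Case k = True:
  Clause (~k) is falsified — contradiction.
Case k = False:
  Clause (k) is falsified — contradiction.
Both cases fail, so the formula is unsatisfiable.

No satisfying assignment exists.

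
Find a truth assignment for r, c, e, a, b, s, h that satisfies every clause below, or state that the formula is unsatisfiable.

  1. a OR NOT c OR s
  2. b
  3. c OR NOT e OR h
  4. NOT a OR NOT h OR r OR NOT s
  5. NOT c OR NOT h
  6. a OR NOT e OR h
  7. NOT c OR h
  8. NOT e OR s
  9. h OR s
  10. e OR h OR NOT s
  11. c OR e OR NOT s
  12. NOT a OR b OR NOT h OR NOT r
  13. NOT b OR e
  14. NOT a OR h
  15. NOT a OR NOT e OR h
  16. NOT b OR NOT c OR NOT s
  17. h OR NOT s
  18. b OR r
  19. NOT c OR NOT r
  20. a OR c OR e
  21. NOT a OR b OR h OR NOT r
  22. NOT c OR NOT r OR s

r=F, c=F, e=T, a=F, b=T, s=T, h=T

Unit clause (b) forces b = True.
In (NOT b OR e) only e is left, so e = True.
In (NOT e OR s) only s is left, so s = True.
In (NOT b OR NOT c OR NOT s) only NOT c is left, so c = False.
In (h OR NOT s) only h is left, so h = True.
Set r = False.
  then (NOT a OR NOT h OR r OR NOT s) forces a = False.
All clauses satisfied.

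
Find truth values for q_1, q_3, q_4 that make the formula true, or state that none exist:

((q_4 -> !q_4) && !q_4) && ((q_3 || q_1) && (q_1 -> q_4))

q_1 = False, q_3 = True, q_4 = False

  (q_4 -> !q_4) && !q_4 = True
    q_4 -> !q_4 = True
      !q_4 = True
    !q_4 = True
  (q_3 || q_1) && (q_1 -> q_4) = True
    q_3 || q_1 = True
    q_1 -> q_4 = True
Both conjuncts True, so the formula holds.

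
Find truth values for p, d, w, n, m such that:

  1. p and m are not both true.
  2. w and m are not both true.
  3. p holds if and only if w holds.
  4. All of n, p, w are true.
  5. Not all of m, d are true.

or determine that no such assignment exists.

p = True, d = True, w = True, n = True, m = False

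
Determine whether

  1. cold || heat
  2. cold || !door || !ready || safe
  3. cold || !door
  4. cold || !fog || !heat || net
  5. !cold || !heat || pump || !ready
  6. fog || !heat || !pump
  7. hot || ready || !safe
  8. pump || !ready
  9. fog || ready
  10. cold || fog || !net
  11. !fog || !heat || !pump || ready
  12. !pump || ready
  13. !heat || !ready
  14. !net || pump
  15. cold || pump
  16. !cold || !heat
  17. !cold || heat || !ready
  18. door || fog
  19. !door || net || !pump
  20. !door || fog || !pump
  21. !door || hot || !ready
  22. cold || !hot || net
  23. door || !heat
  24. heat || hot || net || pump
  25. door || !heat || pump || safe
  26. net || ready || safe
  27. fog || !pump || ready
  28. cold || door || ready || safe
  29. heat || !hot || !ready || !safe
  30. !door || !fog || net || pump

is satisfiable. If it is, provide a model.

Try cold = False:
  (cold || heat) forces heat = True.
  (cold || !door) forces door = False.
  clause (door || !heat) is falsified — backtrack.
So cold = True.
  then (!cold || !heat) forces heat = False.
  then (!cold || heat || !ready) forces ready = False.
  then (fog || ready) forces fog = True.
  then (!pump || ready) forces pump = False.
  then (!net || pump) forces net = False.
  then (heat || hot || net || pump) forces hot = True.
  then (net || ready || safe) forces safe = True.
  then (!door || !fog || net || pump) forces door = False.
All clauses satisfied.

cold=T, pump=F, safe=T, hot=T, heat=F, net=F, door=F, fog=T, ready=F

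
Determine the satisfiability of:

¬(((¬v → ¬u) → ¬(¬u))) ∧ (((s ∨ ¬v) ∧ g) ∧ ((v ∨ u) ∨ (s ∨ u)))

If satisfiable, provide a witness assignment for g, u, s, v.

g=T, u=F, s=T, v=T

  ¬(((¬v → ¬u) → ¬(¬u))) = True
    (¬v → ¬u) → ¬(¬u) = False
      ¬v → ¬u = True
        ¬v = False
        ¬u = True
      ¬(¬u) = False
        ¬u = True
  ((s ∨ ¬v) ∧ g) ∧ ((v ∨ u) ∨ (s ∨ u)) = True
    (s ∨ ¬v) ∧ g = True
      s ∨ ¬v = True
        ¬v = False
    (v ∨ u) ∨ (s ∨ u) = True
      v ∨ u = True
      s ∨ u = True
Both conjuncts True, so the formula holds.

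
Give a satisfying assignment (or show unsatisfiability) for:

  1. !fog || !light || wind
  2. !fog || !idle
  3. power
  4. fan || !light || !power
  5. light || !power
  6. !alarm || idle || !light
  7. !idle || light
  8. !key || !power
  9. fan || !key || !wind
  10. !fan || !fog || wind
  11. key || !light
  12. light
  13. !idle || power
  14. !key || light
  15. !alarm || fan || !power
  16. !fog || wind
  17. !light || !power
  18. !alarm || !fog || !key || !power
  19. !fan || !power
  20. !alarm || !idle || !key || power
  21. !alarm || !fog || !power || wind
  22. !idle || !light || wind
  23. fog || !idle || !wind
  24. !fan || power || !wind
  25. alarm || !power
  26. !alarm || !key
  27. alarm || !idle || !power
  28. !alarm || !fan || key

The formula is unsatisfiable.

Case light = True:
  (power) forces power = True.
  Clause (!light || !power) is falsified — contradiction.
Case light = False:
  Clause (light) is falsified — contradiction.
Both cases fail, so the formula is unsatisfiable.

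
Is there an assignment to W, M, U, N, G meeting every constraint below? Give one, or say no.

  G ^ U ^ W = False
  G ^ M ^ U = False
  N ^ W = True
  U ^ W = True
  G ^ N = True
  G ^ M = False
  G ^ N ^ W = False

W = True; M = True; U = False; N = False; G = True

G ^ U ^ W = T ^ F ^ T = False ✓
G ^ M ^ U = T ^ T ^ F = False ✓
N ^ W = F ^ T = True ✓
U ^ W = F ^ T = True ✓
G ^ N = T ^ F = True ✓
G ^ M = T ^ T = False ✓
G ^ N ^ W = T ^ F ^ T = False ✓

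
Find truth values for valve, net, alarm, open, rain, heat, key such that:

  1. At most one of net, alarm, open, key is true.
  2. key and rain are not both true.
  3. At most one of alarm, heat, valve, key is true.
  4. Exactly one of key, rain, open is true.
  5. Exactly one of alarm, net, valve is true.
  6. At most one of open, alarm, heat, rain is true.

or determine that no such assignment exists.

valve = False, net = True, alarm = False, open = False, rain = True, heat = False, key = False

  (1) {net, alarm, open, key}: 1 true — at most one ✓
  (2) key=F, rain=T — not both ✓
  (3) {alarm, heat, valve, key}: 0 true — at most one ✓
  (4) {key, rain, open}: 1 true — exactly one ✓
  (5) {alarm, net, valve}: 1 true — exactly one ✓
  (6) {open, alarm, heat, rain}: 1 true — at most one ✓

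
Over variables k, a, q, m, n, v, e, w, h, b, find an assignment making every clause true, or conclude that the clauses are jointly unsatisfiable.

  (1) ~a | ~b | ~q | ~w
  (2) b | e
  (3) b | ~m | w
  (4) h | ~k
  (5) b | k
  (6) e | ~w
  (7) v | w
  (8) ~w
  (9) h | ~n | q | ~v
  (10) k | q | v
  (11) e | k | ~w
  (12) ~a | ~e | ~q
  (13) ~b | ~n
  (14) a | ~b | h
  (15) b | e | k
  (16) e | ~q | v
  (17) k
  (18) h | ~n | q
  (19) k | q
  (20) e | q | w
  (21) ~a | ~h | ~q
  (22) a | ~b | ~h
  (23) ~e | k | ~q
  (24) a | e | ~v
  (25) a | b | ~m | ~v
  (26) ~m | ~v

k = True; a = True; q = False; m = False; n = False; v = True; e = True; w = False; h = True; b = True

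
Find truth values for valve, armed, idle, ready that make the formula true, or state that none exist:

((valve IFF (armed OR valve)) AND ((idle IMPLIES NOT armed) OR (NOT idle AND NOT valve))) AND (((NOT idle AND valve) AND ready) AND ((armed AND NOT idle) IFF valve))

valve: True; armed: True; idle: False; ready: True

  (valve IFF (armed OR valve)) AND ((idle IMPLIES NOT armed) OR (NOT idle AND NOT valve)) = True
    valve IFF (armed OR valve) = True
      armed OR valve = True
    (idle IMPLIES NOT armed) OR (NOT idle AND NOT valve) = True
      idle IMPLIES NOT armed = True
        NOT armed = False
      NOT idle AND NOT valve = False
        NOT idle = True
        NOT valve = False
  ((NOT idle AND valve) AND ready) AND ((armed AND NOT idle) IFF valve) = True
    (NOT idle AND valve) AND ready = True
      NOT idle AND valve = True
        NOT idle = True
    (armed AND NOT idle) IFF valve = True
      armed AND NOT idle = True
        NOT idle = True
Both conjuncts True, so the formula holds.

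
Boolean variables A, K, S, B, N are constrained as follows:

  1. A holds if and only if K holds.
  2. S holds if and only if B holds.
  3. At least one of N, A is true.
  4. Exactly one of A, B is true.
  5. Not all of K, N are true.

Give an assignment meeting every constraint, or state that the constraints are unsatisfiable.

A = True; K = True; S = False; B = False; N = False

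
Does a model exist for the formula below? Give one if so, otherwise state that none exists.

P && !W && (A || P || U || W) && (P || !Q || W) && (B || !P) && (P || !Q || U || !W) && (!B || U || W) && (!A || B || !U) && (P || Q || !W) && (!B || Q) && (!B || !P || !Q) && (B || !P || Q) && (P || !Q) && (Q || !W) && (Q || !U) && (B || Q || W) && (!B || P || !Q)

Unsatisfiable

Case W = True:
  Clause (!W) is falsified — contradiction.
Case W = False:
  (P) forces P = True.
  (B || !P) forces B = True.
  (!B || U || W) forces U = True.
  (!B || Q) forces Q = True.
  Clause (!B || !P || !Q) is falsified — contradiction.
Both cases fail, so the formula is unsatisfiable.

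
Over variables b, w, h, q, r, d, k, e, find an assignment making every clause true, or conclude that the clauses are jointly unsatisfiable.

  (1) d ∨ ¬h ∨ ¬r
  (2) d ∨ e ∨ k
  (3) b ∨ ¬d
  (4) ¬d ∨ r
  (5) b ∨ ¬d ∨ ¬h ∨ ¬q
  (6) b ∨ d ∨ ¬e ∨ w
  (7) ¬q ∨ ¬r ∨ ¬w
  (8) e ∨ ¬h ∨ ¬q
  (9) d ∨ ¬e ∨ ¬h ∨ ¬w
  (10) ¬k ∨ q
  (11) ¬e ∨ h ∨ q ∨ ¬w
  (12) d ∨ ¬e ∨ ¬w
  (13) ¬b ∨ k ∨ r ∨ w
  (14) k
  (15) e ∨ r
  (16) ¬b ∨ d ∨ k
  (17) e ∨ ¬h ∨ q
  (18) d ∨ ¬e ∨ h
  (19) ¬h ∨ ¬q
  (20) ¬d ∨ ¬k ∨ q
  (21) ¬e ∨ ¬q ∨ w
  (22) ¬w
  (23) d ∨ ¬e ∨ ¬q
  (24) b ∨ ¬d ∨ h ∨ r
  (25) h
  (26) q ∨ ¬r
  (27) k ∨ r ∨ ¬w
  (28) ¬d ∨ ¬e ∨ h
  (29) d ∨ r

Unsatisfiable — no assignment works.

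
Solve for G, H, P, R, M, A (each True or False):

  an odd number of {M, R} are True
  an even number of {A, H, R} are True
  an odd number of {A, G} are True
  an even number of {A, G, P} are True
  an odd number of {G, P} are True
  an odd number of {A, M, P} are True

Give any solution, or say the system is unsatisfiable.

G=F, H=T, P=T, R=F, M=T, A=T

{M, R}: 1 true → odd ✓
{A, H, R}: 2 true → even ✓
{A, G}: 1 true → odd ✓
{A, G, P}: 2 true → even ✓
{G, P}: 1 true → odd ✓
{A, M, P}: 3 true → odd ✓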